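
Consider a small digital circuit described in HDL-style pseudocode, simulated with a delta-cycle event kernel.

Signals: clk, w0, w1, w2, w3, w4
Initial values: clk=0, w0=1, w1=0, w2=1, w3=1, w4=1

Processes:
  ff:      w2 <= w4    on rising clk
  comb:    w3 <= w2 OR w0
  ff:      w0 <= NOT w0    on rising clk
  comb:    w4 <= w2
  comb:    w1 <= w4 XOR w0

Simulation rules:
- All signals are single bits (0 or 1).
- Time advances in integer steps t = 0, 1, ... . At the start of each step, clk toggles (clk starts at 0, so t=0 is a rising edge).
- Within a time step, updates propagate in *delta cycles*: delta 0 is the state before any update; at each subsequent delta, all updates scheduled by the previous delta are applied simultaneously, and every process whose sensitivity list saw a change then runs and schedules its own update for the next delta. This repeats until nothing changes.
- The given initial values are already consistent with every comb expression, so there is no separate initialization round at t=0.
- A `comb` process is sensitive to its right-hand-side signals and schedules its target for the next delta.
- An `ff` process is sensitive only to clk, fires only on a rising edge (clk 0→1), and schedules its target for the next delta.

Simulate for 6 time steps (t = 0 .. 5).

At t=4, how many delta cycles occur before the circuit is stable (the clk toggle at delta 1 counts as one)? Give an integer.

[bits: clk,w1,w4,w0,w2,w3]
t=0: Δ0=001111 Δ1=101111 Δ2=101011 Δ3=111011 | 3Δ
t=1: Δ0=111011 Δ1=011011 | 1Δ
t=2: Δ0=011011 Δ1=111011 Δ2=111111 Δ3=101111 | 3Δ
t=3: Δ0=101111 Δ1=001111 | 1Δ
t=4: Δ0=001111 Δ1=101111 Δ2=101011 Δ3=111011 | 3Δ
t=5: Δ0=111011 Δ1=011011 | 1Δ

3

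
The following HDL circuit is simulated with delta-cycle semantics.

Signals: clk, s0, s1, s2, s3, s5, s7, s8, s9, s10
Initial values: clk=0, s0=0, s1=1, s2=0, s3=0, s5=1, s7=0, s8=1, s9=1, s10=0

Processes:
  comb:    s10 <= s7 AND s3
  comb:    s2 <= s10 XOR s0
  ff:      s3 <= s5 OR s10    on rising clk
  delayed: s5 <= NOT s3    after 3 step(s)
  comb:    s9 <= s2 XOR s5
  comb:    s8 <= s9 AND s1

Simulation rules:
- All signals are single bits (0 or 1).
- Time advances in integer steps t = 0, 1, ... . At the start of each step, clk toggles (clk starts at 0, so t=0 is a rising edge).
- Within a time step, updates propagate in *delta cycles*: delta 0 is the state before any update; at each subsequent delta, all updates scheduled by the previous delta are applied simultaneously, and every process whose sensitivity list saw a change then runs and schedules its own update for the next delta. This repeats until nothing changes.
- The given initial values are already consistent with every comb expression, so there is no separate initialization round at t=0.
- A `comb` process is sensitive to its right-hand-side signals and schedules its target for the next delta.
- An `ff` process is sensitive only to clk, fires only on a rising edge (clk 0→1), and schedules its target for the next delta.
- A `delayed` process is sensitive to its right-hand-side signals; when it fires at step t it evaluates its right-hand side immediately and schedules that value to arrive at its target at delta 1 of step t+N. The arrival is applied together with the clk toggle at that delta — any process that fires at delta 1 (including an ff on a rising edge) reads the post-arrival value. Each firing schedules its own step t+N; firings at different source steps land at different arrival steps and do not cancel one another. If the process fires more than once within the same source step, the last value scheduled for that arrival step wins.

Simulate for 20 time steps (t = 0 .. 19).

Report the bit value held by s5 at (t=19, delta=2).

[bits: clk,s7,s0,s5,s2,s1,s10,s8,s9,s3]
t=0: Δ0=0001010110 Δ1=1001010110 Δ2=1001010111 | 2Δ
t=1: Δ0=1001010111 Δ1=0001010111 | 1Δ
t=2: Δ0=0001010111 Δ1=1001010111 | 1Δ
t=3: Δ0=1001010111 Δ1=0000010111 Δ2=0000010101 Δ3=0000010001 | 3Δ
t=4: Δ0=0000010001 Δ1=1000010001 Δ2=1000010000 | 2Δ
t=5: Δ0=1000010000 Δ1=0000010000 | 1Δ
t=6: Δ0=0000010000 Δ1=1000010000 | 1Δ
t=7: Δ0=1000010000 Δ1=0001010000 Δ2=0001010010 Δ3=0001010110 | 3Δ
t=8: Δ0=0001010110 Δ1=1001010110 Δ2=1001010111 | 2Δ
t=9: Δ0=1001010111 Δ1=0001010111 | 1Δ
t=10: Δ0=0001010111 Δ1=1001010111 | 1Δ
t=11: Δ0=1001010111 Δ1=0000010111 Δ2=0000010101 Δ3=0000010001 | 3Δ
t=12: Δ0=0000010001 Δ1=1000010001 Δ2=1000010000 | 2Δ
t=13: Δ0=1000010000 Δ1=0000010000 | 1Δ
t=14: Δ0=0000010000 Δ1=1000010000 | 1Δ
t=15: Δ0=1000010000 Δ1=0001010000 Δ2=0001010010 Δ3=0001010110 | 3Δ
t=16: Δ0=0001010110 Δ1=1001010110 Δ2=1001010111 | 2Δ
t=17: Δ0=1001010111 Δ1=0001010111 | 1Δ
t=18: Δ0=0001010111 Δ1=1001010111 | 1Δ
t=19: Δ0=1001010111 Δ1=0000010111 Δ2=0000010101 Δ3=0000010001 | 3Δ

0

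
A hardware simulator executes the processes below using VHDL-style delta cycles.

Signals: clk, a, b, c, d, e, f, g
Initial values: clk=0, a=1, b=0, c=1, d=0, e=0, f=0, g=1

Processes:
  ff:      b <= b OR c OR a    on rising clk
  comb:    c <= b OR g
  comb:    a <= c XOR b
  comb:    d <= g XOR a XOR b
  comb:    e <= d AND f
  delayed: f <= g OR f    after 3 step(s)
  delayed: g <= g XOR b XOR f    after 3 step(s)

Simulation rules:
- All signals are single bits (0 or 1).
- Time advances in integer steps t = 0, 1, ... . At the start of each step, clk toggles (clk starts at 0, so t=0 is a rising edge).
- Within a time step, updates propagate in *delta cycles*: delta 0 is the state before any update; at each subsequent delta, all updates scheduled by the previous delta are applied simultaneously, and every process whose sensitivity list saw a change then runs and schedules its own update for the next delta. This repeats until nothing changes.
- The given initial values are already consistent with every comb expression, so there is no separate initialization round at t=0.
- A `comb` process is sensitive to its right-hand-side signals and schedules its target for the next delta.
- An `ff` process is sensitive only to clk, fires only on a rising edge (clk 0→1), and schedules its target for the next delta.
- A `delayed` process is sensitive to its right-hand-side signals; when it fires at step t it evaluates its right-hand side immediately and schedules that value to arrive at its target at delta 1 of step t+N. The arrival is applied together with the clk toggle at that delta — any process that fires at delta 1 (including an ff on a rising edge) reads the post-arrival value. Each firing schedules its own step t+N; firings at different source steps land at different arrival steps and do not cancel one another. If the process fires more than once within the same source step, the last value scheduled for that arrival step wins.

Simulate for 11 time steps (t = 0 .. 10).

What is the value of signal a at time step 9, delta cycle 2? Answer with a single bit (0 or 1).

t0.Δ0 d=0 b=0 e=0 f=0 a=1 c=1 g=1 clk=0
t0.Δ1 d=0 b=0 e=0 f=0 a=1 c=1 g=1 clk=1
t0.Δ2 d=0 b=1 e=0 f=0 a=1 c=1 g=1 clk=1
t0.Δ3 d=1 b=1 e=0 f=0 a=0 c=1 g=1 clk=1
t0.Δ4 d=0 b=1 e=0 f=0 a=0 c=1 g=1 clk=1
t1.Δ0 d=0 b=1 e=0 f=0 a=0 c=1 g=1 clk=1
t1.Δ1 d=0 b=1 e=0 f=0 a=0 c=1 g=1 clk=0
t2.Δ0 d=0 b=1 e=0 f=0 a=0 c=1 g=1 clk=0
t2.Δ1 d=0 b=1 e=0 f=0 a=0 c=1 g=1 clk=1
t3.Δ0 d=0 b=1 e=0 f=0 a=0 c=1 g=1 clk=1
t3.Δ1 d=0 b=1 e=0 f=0 a=0 c=1 g=0 clk=0
t3.Δ2 d=1 b=1 e=0 f=0 a=0 c=1 g=0 clk=0
t4.Δ0 d=1 b=1 e=0 f=0 a=0 c=1 g=0 clk=0
t4.Δ1 d=1 b=1 e=0 f=0 a=0 c=1 g=0 clk=1
t5.Δ0 d=1 b=1 e=0 f=0 a=0 c=1 g=0 clk=1
t5.Δ1 d=1 b=1 e=0 f=0 a=0 c=1 g=0 clk=0
t6.Δ0 d=1 b=1 e=0 f=0 a=0 c=1 g=0 clk=0
t6.Δ1 d=1 b=1 e=0 f=0 a=0 c=1 g=1 clk=1
t6.Δ2 d=0 b=1 e=0 f=0 a=0 c=1 g=1 clk=1
t7.Δ0 d=0 b=1 e=0 f=0 a=0 c=1 g=1 clk=1
t7.Δ1 d=0 b=1 e=0 f=0 a=0 c=1 g=1 clk=0
t8.Δ0 d=0 b=1 e=0 f=0 a=0 c=1 g=1 clk=0
t8.Δ1 d=0 b=1 e=0 f=0 a=0 c=1 g=1 clk=1
t9.Δ0 d=0 b=1 e=0 f=0 a=0 c=1 g=1 clk=1
t9.Δ1 d=0 b=1 e=0 f=1 a=0 c=1 g=0 clk=0
t9.Δ2 d=1 b=1 e=0 f=1 a=0 c=1 g=0 clk=0
t9.Δ3 d=1 b=1 e=1 f=1 a=0 c=1 g=0 clk=0
t10.Δ0 d=1 b=1 e=1 f=1 a=0 c=1 g=0 clk=0
t10.Δ1 d=1 b=1 e=1 f=1 a=0 c=1 g=0 clk=1

0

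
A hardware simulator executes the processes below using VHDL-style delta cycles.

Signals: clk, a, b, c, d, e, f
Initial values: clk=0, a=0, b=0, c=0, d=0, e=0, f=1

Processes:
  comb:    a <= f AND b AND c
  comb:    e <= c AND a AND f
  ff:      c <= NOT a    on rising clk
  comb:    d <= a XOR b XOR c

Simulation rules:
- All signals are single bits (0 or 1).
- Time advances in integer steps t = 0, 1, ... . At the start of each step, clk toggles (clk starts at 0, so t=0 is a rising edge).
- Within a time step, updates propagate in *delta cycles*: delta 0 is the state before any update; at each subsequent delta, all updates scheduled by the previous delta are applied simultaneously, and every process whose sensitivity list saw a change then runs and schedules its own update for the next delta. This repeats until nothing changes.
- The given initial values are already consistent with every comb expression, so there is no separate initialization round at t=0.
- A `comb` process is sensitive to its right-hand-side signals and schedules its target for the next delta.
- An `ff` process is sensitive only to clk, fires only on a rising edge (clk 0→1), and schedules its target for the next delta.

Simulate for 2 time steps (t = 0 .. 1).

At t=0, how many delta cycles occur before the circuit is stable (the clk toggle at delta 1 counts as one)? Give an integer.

t=0 Δ0: c=0 d=0 a=0 f=1 clk=0 b=0 e=0
  Δ1: clk:0→1
  Δ2: c:0→1
  Δ3: d:0→1
  (3Δ to stable)
t=1 Δ0: c=1 d=1 a=0 f=1 clk=1 b=0 e=0
  Δ1: clk:1→0
  (1Δ to stable)

3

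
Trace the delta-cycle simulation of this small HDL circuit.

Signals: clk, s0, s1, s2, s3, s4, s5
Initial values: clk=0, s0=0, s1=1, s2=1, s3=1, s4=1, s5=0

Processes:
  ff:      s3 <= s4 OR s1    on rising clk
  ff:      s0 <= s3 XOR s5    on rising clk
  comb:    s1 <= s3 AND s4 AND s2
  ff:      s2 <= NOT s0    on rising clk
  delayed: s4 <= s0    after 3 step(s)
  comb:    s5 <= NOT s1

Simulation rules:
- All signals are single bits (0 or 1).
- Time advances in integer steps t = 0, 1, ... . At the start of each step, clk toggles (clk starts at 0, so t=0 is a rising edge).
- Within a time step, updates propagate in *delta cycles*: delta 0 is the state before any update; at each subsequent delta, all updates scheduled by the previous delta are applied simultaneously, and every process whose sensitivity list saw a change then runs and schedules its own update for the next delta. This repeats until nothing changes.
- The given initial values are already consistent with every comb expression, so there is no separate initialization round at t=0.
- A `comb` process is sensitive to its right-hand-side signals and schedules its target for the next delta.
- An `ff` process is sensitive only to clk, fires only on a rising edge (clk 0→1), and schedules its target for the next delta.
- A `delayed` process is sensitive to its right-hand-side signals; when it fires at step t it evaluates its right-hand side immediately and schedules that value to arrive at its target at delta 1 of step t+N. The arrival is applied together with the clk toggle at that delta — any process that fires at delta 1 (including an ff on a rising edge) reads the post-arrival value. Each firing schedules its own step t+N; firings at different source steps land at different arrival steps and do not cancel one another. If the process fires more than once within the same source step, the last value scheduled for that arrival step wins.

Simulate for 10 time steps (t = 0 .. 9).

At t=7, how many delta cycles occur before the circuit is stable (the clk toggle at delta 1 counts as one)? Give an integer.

3

[bits: s0,clk,s4,s3,s2,s1,s5]
t=0: Δ0=0011110 Δ1=0111110 Δ2=1111110 | 2Δ
t=1: Δ0=1111110 Δ1=1011110 | 1Δ
t=2: Δ0=1011110 Δ1=1111110 Δ2=1111010 Δ3=1111000 Δ4=1111001 | 4Δ
t=3: Δ0=1111001 Δ1=1011001 | 1Δ
t=4: Δ0=1011001 Δ1=1111001 Δ2=0111001 | 2Δ
t=5: Δ0=0111001 Δ1=0011001 | 1Δ
t=6: Δ0=0011001 Δ1=0111001 Δ2=0111101 Δ3=0111111 Δ4=0111110 | 4Δ
t=7: Δ0=0111110 Δ1=0001110 Δ2=0001100 Δ3=0001101 | 3Δ
t=8: Δ0=0001101 Δ1=0101101 Δ2=0100101 | 2Δ
t=9: Δ0=0100101 Δ1=0000101 | 1Δ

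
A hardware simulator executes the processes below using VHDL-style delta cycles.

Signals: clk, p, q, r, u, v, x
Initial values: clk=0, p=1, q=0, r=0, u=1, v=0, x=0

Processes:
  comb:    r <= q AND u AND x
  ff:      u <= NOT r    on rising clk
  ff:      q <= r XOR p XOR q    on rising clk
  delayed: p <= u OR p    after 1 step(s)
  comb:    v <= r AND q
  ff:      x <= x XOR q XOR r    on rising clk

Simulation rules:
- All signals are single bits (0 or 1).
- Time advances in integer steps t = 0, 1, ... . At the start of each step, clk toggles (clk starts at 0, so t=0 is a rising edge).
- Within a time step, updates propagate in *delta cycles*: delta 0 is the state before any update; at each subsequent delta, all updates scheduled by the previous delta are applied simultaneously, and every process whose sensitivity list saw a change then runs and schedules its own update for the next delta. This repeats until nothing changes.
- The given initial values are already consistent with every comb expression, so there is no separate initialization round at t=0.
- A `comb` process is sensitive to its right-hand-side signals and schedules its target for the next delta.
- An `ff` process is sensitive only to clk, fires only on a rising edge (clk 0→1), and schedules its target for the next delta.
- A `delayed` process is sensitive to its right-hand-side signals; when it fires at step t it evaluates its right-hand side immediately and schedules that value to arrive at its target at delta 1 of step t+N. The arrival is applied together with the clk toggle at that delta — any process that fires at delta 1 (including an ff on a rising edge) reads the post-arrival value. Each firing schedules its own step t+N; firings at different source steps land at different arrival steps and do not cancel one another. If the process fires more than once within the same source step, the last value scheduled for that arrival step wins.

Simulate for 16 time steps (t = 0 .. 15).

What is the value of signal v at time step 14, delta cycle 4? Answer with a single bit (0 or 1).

[bits: v,p,r,u,x,q,clk]
t=0: Δ0=0101000 Δ1=0101001 Δ2=0101011 | 2Δ
t=1: Δ0=0101011 Δ1=0101010 | 1Δ
t=2: Δ0=0101010 Δ1=0101011 Δ2=0101101 | 2Δ
t=3: Δ0=0101101 Δ1=0101100 | 1Δ
t=4: Δ0=0101100 Δ1=0101101 Δ2=0101111 Δ3=0111111 Δ4=1111111 | 4Δ
t=5: Δ0=1111111 Δ1=1111110 | 1Δ
t=6: Δ0=1111110 Δ1=1111111 Δ2=1110111 Δ3=1100111 Δ4=0100111 | 4Δ
t=7: Δ0=0100111 Δ1=0100110 | 1Δ
t=8: Δ0=0100110 Δ1=0100111 Δ2=0101001 | 2Δ
t=9: Δ0=0101001 Δ1=0101000 | 1Δ
t=10: Δ0=0101000 Δ1=0101001 Δ2=0101011 | 2Δ
t=11: Δ0=0101011 Δ1=0101010 | 1Δ
t=12: Δ0=0101010 Δ1=0101011 Δ2=0101101 | 2Δ
t=13: Δ0=0101101 Δ1=0101100 | 1Δ
t=14: Δ0=0101100 Δ1=0101101 Δ2=0101111 Δ3=0111111 Δ4=1111111 | 4Δ
t=15: Δ0=1111111 Δ1=1111110 | 1Δ

1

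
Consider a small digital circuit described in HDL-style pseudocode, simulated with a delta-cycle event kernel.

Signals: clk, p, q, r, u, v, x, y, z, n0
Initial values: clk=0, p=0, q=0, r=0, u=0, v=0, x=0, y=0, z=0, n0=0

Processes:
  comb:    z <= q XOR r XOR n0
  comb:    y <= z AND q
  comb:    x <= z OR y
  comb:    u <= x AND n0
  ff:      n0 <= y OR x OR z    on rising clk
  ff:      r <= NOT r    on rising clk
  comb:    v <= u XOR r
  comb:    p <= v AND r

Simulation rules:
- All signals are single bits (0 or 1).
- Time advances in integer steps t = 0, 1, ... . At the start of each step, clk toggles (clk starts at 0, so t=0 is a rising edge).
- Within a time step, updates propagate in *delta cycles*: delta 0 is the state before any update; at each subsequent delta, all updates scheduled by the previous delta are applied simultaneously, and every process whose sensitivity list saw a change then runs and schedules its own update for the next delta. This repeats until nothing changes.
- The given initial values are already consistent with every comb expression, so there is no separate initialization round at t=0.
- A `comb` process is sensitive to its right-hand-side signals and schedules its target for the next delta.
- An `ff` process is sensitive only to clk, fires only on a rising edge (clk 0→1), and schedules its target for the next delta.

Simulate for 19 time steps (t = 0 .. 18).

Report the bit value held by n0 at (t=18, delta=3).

t=0 Δ0: u=0 z=0 r=0 y=0 v=0 x=0 clk=0 p=0 n0=0 q=0
  Δ1: clk:0→1
  Δ2: r:0→1
  Δ3: z:0→1, v:0→1
  Δ4: x:0→1, p:0→1
  (4Δ to stable)
t=1 Δ0: u=0 z=1 r=1 y=0 v=1 x=1 clk=1 p=1 n0=0 q=0
  Δ1: clk:1→0
  (1Δ to stable)
t=2 Δ0: u=0 z=1 r=1 y=0 v=1 x=1 clk=0 p=1 n0=0 q=0
  Δ1: clk:0→1
  Δ2: r:1→0, n0:0→1
  Δ3: u:0→1, v:1→0, p:1→0
  Δ4: v:0→1
  (4Δ to stable)
t=3 Δ0: u=1 z=1 r=0 y=0 v=1 x=1 clk=1 p=0 n0=1 q=0
  Δ1: clk:1→0
  (1Δ to stable)
t=4 Δ0: u=1 z=1 r=0 y=0 v=1 x=1 clk=0 p=0 n0=1 q=0
  Δ1: clk:0→1
  Δ2: r:0→1
  Δ3: z:1→0, v:1→0, p:0→1
  Δ4: x:1→0, p:1→0
  Δ5: u:1→0
  Δ6: v:0→1
  Δ7: p:0→1
  (7Δ to stable)
t=5 Δ0: u=0 z=0 r=1 y=0 v=1 x=0 clk=1 p=1 n0=1 q=0
  Δ1: clk:1→0
  (1Δ to stable)
t=6 Δ0: u=0 z=0 r=1 y=0 v=1 x=0 clk=0 p=1 n0=1 q=0
  Δ1: clk:0→1
  Δ2: r:1→0, n0:1→0
  Δ3: v:1→0, p:1→0
  (3Δ to stable)
t=7 Δ0: u=0 z=0 r=0 y=0 v=0 x=0 clk=1 p=0 n0=0 q=0
  Δ1: clk:1→0
  (1Δ to stable)
t=8 Δ0: u=0 z=0 r=0 y=0 v=0 x=0 clk=0 p=0 n0=0 q=0
  Δ1: clk:0→1
  Δ2: r:0→1
  Δ3: z:0→1, v:0→1
  Δ4: x:0→1, p:0→1
  (4Δ to stable)
t=9 Δ0: u=0 z=1 r=1 y=0 v=1 x=1 clk=1 p=1 n0=0 q=0
  Δ1: clk:1→0
  (1Δ to stable)
t=10 Δ0: u=0 z=1 r=1 y=0 v=1 x=1 clk=0 p=1 n0=0 q=0
  Δ1: clk:0→1
  Δ2: r:1→0, n0:0→1
  Δ3: u:0→1, v:1→0, p:1→0
  Δ4: v:0→1
  (4Δ to stable)
t=11 Δ0: u=1 z=1 r=0 y=0 v=1 x=1 clk=1 p=0 n0=1 q=0
  Δ1: clk:1→0
  (1Δ to stable)
t=12 Δ0: u=1 z=1 r=0 y=0 v=1 x=1 clk=0 p=0 n0=1 q=0
  Δ1: clk:0→1
  Δ2: r:0→1
  Δ3: z:1→0, v:1→0, p:0→1
  Δ4: x:1→0, p:1→0
  Δ5: u:1→0
  Δ6: v:0→1
  Δ7: p:0→1
  (7Δ to stable)
t=13 Δ0: u=0 z=0 r=1 y=0 v=1 x=0 clk=1 p=1 n0=1 q=0
  Δ1: clk:1→0
  (1Δ to stable)
t=14 Δ0: u=0 z=0 r=1 y=0 v=1 x=0 clk=0 p=1 n0=1 q=0
  Δ1: clk:0→1
  Δ2: r:1→0, n0:1→0
  Δ3: v:1→0, p:1→0
  (3Δ to stable)
t=15 Δ0: u=0 z=0 r=0 y=0 v=0 x=0 clk=1 p=0 n0=0 q=0
  Δ1: clk:1→0
  (1Δ to stable)
t=16 Δ0: u=0 z=0 r=0 y=0 v=0 x=0 clk=0 p=0 n0=0 q=0
  Δ1: clk:0→1
  Δ2: r:0→1
  Δ3: z:0→1, v:0→1
  Δ4: x:0→1, p:0→1
  (4Δ to stable)
t=17 Δ0: u=0 z=1 r=1 y=0 v=1 x=1 clk=1 p=1 n0=0 q=0
  Δ1: clk:1→0
  (1Δ to stable)
t=18 Δ0: u=0 z=1 r=1 y=0 v=1 x=1 clk=0 p=1 n0=0 q=0
  Δ1: clk:0→1
  Δ2: r:1→0, n0:0→1
  Δ3: u:0→1, v:1→0, p:1→0
  Δ4: v:0→1
  (4Δ to stable)

1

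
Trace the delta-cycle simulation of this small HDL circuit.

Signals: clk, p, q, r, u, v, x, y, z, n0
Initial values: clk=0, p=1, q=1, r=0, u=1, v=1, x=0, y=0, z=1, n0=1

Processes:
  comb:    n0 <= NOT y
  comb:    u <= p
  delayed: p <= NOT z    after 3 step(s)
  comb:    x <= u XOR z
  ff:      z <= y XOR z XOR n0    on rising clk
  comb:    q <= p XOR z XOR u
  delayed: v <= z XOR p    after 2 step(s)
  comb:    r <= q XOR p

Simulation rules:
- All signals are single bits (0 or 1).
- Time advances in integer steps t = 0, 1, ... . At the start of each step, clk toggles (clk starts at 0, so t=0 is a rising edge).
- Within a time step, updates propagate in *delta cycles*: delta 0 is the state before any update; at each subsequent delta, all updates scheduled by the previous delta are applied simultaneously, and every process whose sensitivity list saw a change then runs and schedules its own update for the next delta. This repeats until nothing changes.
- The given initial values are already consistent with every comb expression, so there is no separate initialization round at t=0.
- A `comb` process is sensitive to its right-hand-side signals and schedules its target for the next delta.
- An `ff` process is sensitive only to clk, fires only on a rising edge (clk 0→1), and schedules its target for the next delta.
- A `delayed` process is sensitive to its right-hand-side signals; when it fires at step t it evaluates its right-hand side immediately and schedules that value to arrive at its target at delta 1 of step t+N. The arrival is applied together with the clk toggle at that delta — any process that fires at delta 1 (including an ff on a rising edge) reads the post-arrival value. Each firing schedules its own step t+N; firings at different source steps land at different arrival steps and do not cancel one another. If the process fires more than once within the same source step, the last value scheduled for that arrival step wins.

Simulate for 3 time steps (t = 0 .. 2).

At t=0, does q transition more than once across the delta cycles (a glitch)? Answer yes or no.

[bits: x,v,u,n0,q,z,p,r,y,clk]
t=0: Δ0=0111111000 Δ1=0111111001 Δ2=0111101001 Δ3=1111001001 Δ4=1111001101 | 4Δ
t=1: Δ0=1111001101 Δ1=1111001100 | 1Δ
t=2: Δ0=1111001100 Δ1=1111001101 Δ2=1111011101 Δ3=0111111101 Δ4=0111111001 | 4Δ

no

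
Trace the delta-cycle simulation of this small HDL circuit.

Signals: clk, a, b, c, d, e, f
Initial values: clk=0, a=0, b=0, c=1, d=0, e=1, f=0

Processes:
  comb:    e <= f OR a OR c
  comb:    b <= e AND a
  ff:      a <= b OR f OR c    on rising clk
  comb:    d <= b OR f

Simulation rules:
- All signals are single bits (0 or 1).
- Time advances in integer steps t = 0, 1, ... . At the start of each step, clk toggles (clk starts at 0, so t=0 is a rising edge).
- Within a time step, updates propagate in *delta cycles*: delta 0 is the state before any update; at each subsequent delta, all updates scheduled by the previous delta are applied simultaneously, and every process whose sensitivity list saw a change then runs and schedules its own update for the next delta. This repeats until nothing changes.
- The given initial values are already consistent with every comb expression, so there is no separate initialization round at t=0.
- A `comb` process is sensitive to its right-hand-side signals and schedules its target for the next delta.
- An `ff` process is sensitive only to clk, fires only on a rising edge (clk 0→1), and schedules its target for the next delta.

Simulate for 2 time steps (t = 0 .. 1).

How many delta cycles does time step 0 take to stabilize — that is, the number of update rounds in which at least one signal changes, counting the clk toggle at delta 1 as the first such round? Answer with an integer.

4

[bits: a,b,c,d,f,clk,e]
t=0: Δ0=0010001 Δ1=0010011 Δ2=1010011 Δ3=1110011 Δ4=1111011 | 4Δ
t=1: Δ0=1111011 Δ1=1111001 | 1Δ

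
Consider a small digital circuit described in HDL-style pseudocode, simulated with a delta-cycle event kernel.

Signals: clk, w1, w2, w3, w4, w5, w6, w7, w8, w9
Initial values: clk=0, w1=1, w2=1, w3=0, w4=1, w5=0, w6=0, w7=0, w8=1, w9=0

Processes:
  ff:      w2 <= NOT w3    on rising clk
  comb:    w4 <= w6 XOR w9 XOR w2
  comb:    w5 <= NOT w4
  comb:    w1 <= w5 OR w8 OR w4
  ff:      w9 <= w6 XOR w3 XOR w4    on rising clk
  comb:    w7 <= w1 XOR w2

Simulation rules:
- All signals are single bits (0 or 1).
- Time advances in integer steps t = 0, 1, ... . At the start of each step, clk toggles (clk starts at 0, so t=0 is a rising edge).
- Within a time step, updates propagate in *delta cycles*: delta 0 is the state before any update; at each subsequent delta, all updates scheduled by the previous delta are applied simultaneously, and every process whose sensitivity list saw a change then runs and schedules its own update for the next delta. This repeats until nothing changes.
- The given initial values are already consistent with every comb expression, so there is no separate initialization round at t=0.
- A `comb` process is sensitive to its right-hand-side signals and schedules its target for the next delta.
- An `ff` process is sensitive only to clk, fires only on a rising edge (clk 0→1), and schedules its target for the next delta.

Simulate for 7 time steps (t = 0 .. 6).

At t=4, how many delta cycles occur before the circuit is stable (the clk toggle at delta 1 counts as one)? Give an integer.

4

[bits: w8,clk,w9,w4,w3,w5,w6,w7,w1,w2]
t=0: Δ0=1001000011 Δ1=1101000011 Δ2=1111000011 Δ3=1110000011 Δ4=1110010011 | 4Δ
t=1: Δ0=1110010011 Δ1=1010010011 | 1Δ
t=2: Δ0=1010010011 Δ1=1110010011 Δ2=1100010011 Δ3=1101010011 Δ4=1101000011 | 4Δ
t=3: Δ0=1101000011 Δ1=1001000011 | 1Δ
t=4: Δ0=1001000011 Δ1=1101000011 Δ2=1111000011 Δ3=1110000011 Δ4=1110010011 | 4Δ
t=5: Δ0=1110010011 Δ1=1010010011 | 1Δ
t=6: Δ0=1010010011 Δ1=1110010011 Δ2=1100010011 Δ3=1101010011 Δ4=1101000011 | 4Δ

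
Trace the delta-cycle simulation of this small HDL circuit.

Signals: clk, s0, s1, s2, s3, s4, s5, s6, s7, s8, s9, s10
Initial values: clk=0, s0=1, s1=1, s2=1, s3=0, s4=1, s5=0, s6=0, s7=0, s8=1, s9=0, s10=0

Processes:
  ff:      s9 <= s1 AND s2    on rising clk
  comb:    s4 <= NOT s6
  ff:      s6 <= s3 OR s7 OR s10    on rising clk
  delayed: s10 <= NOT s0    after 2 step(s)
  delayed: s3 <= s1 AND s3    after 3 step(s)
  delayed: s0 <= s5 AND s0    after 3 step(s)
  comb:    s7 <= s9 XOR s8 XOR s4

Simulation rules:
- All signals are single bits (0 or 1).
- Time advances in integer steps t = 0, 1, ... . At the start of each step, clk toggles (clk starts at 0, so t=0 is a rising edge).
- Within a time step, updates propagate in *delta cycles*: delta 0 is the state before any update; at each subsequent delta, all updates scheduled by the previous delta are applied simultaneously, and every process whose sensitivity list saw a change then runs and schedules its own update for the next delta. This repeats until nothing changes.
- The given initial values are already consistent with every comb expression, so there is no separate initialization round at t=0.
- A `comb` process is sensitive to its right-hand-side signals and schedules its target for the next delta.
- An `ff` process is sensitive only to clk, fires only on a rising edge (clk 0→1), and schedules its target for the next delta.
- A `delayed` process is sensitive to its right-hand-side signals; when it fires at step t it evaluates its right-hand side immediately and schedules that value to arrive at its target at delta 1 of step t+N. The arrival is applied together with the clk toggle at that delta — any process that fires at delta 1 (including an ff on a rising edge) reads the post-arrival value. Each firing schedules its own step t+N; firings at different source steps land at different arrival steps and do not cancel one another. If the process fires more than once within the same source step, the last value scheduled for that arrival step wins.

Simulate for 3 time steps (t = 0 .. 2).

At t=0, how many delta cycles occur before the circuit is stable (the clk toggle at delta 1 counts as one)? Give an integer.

3

t=0 Δ0: s2=1 s10=0 s1=1 s7=0 s6=0 s5=0 s4=1 s8=1 clk=0 s3=0 s9=0 s0=1
  Δ1: clk:0→1
  Δ2: s9:0→1
  Δ3: s7:0→1
  (3Δ to stable)
t=1 Δ0: s2=1 s10=0 s1=1 s7=1 s6=0 s5=0 s4=1 s8=1 clk=1 s3=0 s9=1 s0=1
  Δ1: clk:1→0
  (1Δ to stable)
t=2 Δ0: s2=1 s10=0 s1=1 s7=1 s6=0 s5=0 s4=1 s8=1 clk=0 s3=0 s9=1 s0=1
  Δ1: clk:0→1
  Δ2: s6:0→1
  Δ3: s4:1→0
  Δ4: s7:1→0
  (4Δ to stable)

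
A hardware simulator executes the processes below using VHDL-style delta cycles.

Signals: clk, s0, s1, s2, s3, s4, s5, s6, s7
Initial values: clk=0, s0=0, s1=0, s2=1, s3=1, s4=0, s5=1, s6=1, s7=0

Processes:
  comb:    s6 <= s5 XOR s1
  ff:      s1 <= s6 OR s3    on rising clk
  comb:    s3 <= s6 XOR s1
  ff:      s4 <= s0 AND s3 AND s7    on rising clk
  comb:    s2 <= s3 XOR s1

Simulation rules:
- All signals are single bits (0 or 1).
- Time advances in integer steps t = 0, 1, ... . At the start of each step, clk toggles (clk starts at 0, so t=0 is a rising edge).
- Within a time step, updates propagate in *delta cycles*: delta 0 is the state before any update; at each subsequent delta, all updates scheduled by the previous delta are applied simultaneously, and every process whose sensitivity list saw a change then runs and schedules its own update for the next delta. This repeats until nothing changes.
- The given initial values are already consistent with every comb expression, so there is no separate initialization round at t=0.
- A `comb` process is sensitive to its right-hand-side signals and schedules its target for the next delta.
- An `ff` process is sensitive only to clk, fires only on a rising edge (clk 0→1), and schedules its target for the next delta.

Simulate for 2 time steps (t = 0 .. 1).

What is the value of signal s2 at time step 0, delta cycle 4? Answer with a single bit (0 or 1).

1

t0.Δ0 s6=1 s2=1 s4=0 s3=1 clk=0 s1=0 s7=0 s0=0 s5=1
t0.Δ1 s6=1 s2=1 s4=0 s3=1 clk=1 s1=0 s7=0 s0=0 s5=1
t0.Δ2 s6=1 s2=1 s4=0 s3=1 clk=1 s1=1 s7=0 s0=0 s5=1
t0.Δ3 s6=0 s2=0 s4=0 s3=0 clk=1 s1=1 s7=0 s0=0 s5=1
t0.Δ4 s6=0 s2=1 s4=0 s3=1 clk=1 s1=1 s7=0 s0=0 s5=1
t0.Δ5 s6=0 s2=0 s4=0 s3=1 clk=1 s1=1 s7=0 s0=0 s5=1
t1.Δ0 s6=0 s2=0 s4=0 s3=1 clk=1 s1=1 s7=0 s0=0 s5=1
t1.Δ1 s6=0 s2=0 s4=0 s3=1 clk=0 s1=1 s7=0 s0=0 s5=1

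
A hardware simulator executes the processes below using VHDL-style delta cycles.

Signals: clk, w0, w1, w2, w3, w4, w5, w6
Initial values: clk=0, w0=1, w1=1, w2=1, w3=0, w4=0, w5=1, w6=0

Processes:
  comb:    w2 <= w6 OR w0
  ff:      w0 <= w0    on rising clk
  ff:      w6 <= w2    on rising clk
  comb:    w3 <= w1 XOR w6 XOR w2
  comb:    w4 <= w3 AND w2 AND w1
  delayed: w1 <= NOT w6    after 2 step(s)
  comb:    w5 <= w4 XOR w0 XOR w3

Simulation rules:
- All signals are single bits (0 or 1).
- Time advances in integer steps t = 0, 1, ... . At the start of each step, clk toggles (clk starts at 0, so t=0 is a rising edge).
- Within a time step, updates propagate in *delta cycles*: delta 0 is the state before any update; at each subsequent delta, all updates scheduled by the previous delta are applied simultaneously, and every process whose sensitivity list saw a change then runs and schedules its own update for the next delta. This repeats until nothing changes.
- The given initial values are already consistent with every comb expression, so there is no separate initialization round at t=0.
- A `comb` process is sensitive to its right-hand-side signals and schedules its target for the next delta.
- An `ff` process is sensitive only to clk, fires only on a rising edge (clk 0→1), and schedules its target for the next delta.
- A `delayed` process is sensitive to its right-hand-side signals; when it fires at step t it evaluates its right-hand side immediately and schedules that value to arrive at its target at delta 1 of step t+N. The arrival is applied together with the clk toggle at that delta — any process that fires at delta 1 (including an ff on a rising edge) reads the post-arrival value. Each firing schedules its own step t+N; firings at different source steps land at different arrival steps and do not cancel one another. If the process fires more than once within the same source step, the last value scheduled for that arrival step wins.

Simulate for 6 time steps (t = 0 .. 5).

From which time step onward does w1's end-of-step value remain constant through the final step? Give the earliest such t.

2

t=0 Δ0: w2=1 w4=0 w5=1 w0=1 w1=1 clk=0 w3=0 w6=0
  Δ1: clk:0→1
  Δ2: w6:0→1
  Δ3: w3:0→1
  Δ4: w4:0→1, w5:1→0
  Δ5: w5:0→1
  (5Δ to stable)
t=1 Δ0: w2=1 w4=1 w5=1 w0=1 w1=1 clk=1 w3=1 w6=1
  Δ1: clk:1→0
  (1Δ to stable)
t=2 Δ0: w2=1 w4=1 w5=1 w0=1 w1=1 clk=0 w3=1 w6=1
  Δ1: w1:1→0, clk:0→1
  Δ2: w4:1→0, w3:1→0
  (2Δ to stable)
t=3 Δ0: w2=1 w4=0 w5=1 w0=1 w1=0 clk=1 w3=0 w6=1
  Δ1: clk:1→0
  (1Δ to stable)
t=4 Δ0: w2=1 w4=0 w5=1 w0=1 w1=0 clk=0 w3=0 w6=1
  Δ1: clk:0→1
  (1Δ to stable)
t=5 Δ0: w2=1 w4=0 w5=1 w0=1 w1=0 clk=1 w3=0 w6=1
  Δ1: clk:1→0
  (1Δ to stable)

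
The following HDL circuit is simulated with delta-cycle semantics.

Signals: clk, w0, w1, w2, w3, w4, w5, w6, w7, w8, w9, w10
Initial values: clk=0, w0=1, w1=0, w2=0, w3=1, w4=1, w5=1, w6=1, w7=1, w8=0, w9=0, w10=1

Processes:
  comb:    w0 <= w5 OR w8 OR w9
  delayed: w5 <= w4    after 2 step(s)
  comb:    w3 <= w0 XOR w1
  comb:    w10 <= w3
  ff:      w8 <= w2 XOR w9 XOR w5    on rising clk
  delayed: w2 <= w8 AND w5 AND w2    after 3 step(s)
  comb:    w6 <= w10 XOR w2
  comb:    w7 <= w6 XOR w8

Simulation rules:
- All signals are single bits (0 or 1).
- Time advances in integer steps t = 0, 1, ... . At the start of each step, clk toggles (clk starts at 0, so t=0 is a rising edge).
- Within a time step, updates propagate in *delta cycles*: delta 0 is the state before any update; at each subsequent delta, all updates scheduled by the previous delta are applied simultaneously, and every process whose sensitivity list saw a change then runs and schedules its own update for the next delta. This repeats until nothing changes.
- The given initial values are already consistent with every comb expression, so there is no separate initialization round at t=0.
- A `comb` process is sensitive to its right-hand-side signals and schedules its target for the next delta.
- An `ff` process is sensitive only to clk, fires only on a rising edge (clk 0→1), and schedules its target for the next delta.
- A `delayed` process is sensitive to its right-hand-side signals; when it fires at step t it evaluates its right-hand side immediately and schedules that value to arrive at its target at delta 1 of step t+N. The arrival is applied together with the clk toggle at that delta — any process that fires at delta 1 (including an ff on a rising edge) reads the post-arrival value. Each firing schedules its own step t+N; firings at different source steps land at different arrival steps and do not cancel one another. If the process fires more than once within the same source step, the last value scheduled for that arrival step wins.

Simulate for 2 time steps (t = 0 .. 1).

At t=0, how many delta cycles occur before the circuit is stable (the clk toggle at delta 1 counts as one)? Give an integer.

3

t0.Δ0 w3=1 w8=0 w5=1 clk=0 w7=1 w1=0 w10=1 w0=1 w2=0 w9=0 w6=1 w4=1
t0.Δ1 w3=1 w8=0 w5=1 clk=1 w7=1 w1=0 w10=1 w0=1 w2=0 w9=0 w6=1 w4=1
t0.Δ2 w3=1 w8=1 w5=1 clk=1 w7=1 w1=0 w10=1 w0=1 w2=0 w9=0 w6=1 w4=1
t0.Δ3 w3=1 w8=1 w5=1 clk=1 w7=0 w1=0 w10=1 w0=1 w2=0 w9=0 w6=1 w4=1
t1.Δ0 w3=1 w8=1 w5=1 clk=1 w7=0 w1=0 w10=1 w0=1 w2=0 w9=0 w6=1 w4=1
t1.Δ1 w3=1 w8=1 w5=1 clk=0 w7=0 w1=0 w10=1 w0=1 w2=0 w9=0 w6=1 w4=1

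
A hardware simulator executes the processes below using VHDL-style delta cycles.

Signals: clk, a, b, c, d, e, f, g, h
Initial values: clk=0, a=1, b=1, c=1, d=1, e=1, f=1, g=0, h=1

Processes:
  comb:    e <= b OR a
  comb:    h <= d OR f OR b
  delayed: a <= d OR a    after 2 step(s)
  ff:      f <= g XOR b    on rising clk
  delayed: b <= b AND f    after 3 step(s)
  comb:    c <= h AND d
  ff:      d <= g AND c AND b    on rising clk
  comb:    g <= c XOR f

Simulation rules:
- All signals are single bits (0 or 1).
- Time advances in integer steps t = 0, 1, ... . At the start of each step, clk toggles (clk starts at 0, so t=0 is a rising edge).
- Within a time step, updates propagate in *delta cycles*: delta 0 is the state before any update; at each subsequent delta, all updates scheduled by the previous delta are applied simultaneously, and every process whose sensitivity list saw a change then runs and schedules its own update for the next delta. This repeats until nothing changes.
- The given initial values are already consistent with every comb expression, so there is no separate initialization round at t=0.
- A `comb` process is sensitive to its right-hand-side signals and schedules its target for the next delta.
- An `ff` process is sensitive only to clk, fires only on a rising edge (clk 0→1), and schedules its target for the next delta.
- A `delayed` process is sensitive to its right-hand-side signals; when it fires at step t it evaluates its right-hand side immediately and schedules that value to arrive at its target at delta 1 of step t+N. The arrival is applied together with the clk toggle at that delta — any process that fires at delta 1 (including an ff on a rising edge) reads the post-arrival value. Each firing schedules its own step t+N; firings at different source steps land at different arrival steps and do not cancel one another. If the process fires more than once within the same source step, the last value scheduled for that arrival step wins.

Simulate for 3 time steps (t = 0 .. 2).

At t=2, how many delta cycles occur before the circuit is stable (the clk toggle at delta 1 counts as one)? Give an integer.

t=0 Δ0: c=1 g=0 f=1 clk=0 b=1 e=1 d=1 a=1 h=1
  Δ1: clk:0→1
  Δ2: d:1→0
  Δ3: c:1→0
  Δ4: g:0→1
  (4Δ to stable)
t=1 Δ0: c=0 g=1 f=1 clk=1 b=1 e=1 d=0 a=1 h=1
  Δ1: clk:1→0
  (1Δ to stable)
t=2 Δ0: c=0 g=1 f=1 clk=0 b=1 e=1 d=0 a=1 h=1
  Δ1: clk:0→1
  Δ2: f:1→0
  Δ3: g:1→0
  (3Δ to stable)

3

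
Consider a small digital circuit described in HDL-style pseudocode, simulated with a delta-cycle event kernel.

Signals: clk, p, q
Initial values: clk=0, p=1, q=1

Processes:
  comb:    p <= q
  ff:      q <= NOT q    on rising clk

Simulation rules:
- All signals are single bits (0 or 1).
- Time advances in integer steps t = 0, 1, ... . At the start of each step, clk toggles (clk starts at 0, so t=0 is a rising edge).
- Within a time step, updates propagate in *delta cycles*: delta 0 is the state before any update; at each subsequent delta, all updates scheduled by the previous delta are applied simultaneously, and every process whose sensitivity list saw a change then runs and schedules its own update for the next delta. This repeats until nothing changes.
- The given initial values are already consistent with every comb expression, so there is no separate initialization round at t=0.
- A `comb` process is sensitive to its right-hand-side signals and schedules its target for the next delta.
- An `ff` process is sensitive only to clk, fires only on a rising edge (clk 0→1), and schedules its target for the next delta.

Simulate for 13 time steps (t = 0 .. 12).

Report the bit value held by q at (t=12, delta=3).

t0.Δ0 p=1 q=1 clk=0
t0.Δ1 p=1 q=1 clk=1
t0.Δ2 p=1 q=0 clk=1
t0.Δ3 p=0 q=0 clk=1
t1.Δ0 p=0 q=0 clk=1
t1.Δ1 p=0 q=0 clk=0
t2.Δ0 p=0 q=0 clk=0
t2.Δ1 p=0 q=0 clk=1
t2.Δ2 p=0 q=1 clk=1
t2.Δ3 p=1 q=1 clk=1
t3.Δ0 p=1 q=1 clk=1
t3.Δ1 p=1 q=1 clk=0
t4.Δ0 p=1 q=1 clk=0
t4.Δ1 p=1 q=1 clk=1
t4.Δ2 p=1 q=0 clk=1
t4.Δ3 p=0 q=0 clk=1
t5.Δ0 p=0 q=0 clk=1
t5.Δ1 p=0 q=0 clk=0
t6.Δ0 p=0 q=0 clk=0
t6.Δ1 p=0 q=0 clk=1
t6.Δ2 p=0 q=1 clk=1
t6.Δ3 p=1 q=1 clk=1
t7.Δ0 p=1 q=1 clk=1
t7.Δ1 p=1 q=1 clk=0
t8.Δ0 p=1 q=1 clk=0
t8.Δ1 p=1 q=1 clk=1
t8.Δ2 p=1 q=0 clk=1
t8.Δ3 p=0 q=0 clk=1
t9.Δ0 p=0 q=0 clk=1
t9.Δ1 p=0 q=0 clk=0
t10.Δ0 p=0 q=0 clk=0
t10.Δ1 p=0 q=0 clk=1
t10.Δ2 p=0 q=1 clk=1
t10.Δ3 p=1 q=1 clk=1
t11.Δ0 p=1 q=1 clk=1
t11.Δ1 p=1 q=1 clk=0
t12.Δ0 p=1 q=1 clk=0
t12.Δ1 p=1 q=1 clk=1
t12.Δ2 p=1 q=0 clk=1
t12.Δ3 p=0 q=0 clk=1

0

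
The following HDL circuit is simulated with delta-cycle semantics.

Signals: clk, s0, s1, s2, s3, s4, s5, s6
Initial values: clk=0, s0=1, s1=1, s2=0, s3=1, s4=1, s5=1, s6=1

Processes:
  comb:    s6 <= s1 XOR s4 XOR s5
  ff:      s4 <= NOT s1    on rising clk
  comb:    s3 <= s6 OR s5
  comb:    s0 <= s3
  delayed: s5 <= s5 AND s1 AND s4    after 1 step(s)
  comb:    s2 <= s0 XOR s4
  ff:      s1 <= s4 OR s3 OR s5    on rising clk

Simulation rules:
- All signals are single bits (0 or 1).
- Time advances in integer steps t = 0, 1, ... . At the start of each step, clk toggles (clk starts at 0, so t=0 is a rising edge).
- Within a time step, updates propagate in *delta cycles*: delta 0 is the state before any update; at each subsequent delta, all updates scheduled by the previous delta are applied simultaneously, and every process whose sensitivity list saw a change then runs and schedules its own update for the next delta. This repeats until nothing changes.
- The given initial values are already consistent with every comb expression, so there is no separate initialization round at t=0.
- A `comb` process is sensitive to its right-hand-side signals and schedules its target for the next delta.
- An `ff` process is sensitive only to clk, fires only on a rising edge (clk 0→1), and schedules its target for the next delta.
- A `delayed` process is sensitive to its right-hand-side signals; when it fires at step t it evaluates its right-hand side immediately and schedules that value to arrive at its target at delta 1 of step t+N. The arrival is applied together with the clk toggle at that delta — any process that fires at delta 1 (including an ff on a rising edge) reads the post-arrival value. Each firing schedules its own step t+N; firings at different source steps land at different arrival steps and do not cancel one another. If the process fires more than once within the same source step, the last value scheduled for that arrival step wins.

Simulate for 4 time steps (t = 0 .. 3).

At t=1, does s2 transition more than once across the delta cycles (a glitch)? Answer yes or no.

t0.Δ0 s6=1 s5=1 clk=0 s4=1 s2=0 s3=1 s1=1 s0=1
t0.Δ1 s6=1 s5=1 clk=1 s4=1 s2=0 s3=1 s1=1 s0=1
t0.Δ2 s6=1 s5=1 clk=1 s4=0 s2=0 s3=1 s1=1 s0=1
t0.Δ3 s6=0 s5=1 clk=1 s4=0 s2=1 s3=1 s1=1 s0=1
t1.Δ0 s6=0 s5=1 clk=1 s4=0 s2=1 s3=1 s1=1 s0=1
t1.Δ1 s6=0 s5=0 clk=0 s4=0 s2=1 s3=1 s1=1 s0=1
t1.Δ2 s6=1 s5=0 clk=0 s4=0 s2=1 s3=0 s1=1 s0=1
t1.Δ3 s6=1 s5=0 clk=0 s4=0 s2=1 s3=1 s1=1 s0=0
t1.Δ4 s6=1 s5=0 clk=0 s4=0 s2=0 s3=1 s1=1 s0=1
t1.Δ5 s6=1 s5=0 clk=0 s4=0 s2=1 s3=1 s1=1 s0=1
t2.Δ0 s6=1 s5=0 clk=0 s4=0 s2=1 s3=1 s1=1 s0=1
t2.Δ1 s6=1 s5=0 clk=1 s4=0 s2=1 s3=1 s1=1 s0=1
t3.Δ0 s6=1 s5=0 clk=1 s4=0 s2=1 s3=1 s1=1 s0=1
t3.Δ1 s6=1 s5=0 clk=0 s4=0 s2=1 s3=1 s1=1 s0=1

yes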